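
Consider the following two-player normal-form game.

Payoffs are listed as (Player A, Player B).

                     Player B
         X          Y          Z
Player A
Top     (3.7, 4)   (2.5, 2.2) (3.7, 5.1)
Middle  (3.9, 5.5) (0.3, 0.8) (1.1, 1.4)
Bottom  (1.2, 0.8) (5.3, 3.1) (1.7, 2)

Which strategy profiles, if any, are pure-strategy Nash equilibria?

(Top, Z); (Middle, X); (Bottom, Y)

Player A against X: payoffs 3.7, 3.9, 1.2 → best response Middle.
Player A against Y: payoffs 2.5, 0.3, 5.3 → best response Bottom.
Player A against Z: payoffs 3.7, 1.1, 1.7 → best response Top.
Player B against Top: payoffs 4, 2.2, 5.1 → best response Z.
Player B against Middle: payoffs 5.5, 0.8, 1.4 → best response X.
Player B against Bottom: payoffs 0.8, 3.1, 2 → best response Y.
Mutual best responses: (Top, Z); (Middle, X); (Bottom, Y).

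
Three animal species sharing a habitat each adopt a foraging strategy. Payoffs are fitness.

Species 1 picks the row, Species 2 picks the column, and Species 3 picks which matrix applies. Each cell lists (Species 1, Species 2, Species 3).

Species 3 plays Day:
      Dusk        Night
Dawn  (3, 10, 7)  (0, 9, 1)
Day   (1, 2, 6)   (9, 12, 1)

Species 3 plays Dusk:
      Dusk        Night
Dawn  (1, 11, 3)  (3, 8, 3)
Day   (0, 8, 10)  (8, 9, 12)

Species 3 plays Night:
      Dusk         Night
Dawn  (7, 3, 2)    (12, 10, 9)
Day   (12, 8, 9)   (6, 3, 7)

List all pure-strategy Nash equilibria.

Species 1 against (Dusk, Day): payoffs 3, 1 → best response Dawn.
Species 1 against (Dusk, Dusk): payoffs 1, 0 → best response Dawn.
Species 1 against (Dusk, Night): payoffs 7, 12 → best response Day.
Species 1 against (Night, Day): payoffs 0, 9 → best response Day.
Species 1 against (Night, Dusk): payoffs 3, 8 → best response Day.
Species 1 against (Night, Night): payoffs 12, 6 → best response Dawn.
Species 2 against (Dawn, Day): payoffs 10, 9 → best response Dusk.
Species 2 against (Dawn, Dusk): payoffs 11, 8 → best response Dusk.
Species 2 against (Dawn, Night): payoffs 3, 10 → best response Night.
Species 2 against (Day, Day): payoffs 2, 12 → best response Night.
Species 2 against (Day, Dusk): payoffs 8, 9 → best response Night.
Species 2 against (Day, Night): payoffs 8, 3 → best response Dusk.
Species 3 against (Dawn, Dusk): payoffs 7, 3, 2 → best response Day.
Species 3 against (Dawn, Night): payoffs 1, 3, 9 → best response Night.
Species 3 against (Day, Dusk): payoffs 6, 10, 9 → best response Dusk.
Species 3 against (Day, Night): payoffs 1, 12, 7 → best response Dusk.
Mutual best responses: (Dawn, Dusk, Day); (Dawn, Night, Night); (Day, Night, Dusk).

Pure-strategy Nash equilibria: (Dawn, Dusk, Day); (Dawn, Night, Night); (Day, Night, Dusk)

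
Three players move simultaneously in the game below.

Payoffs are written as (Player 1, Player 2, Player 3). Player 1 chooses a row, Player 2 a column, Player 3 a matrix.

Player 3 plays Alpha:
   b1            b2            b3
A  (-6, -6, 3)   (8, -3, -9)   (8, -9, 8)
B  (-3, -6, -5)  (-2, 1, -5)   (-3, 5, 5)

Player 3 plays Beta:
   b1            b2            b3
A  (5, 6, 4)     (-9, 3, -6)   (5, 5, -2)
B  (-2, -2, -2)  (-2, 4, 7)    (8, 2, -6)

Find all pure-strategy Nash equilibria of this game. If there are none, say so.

(A, b1, Beta), (B, b2, Beta)

(A, b1, Alpha): Player 1 can switch to B (-6 → -3). Not NE.
(A, b1, Beta): Player 1 gets 5, best alternative -2; Player 2 gets 6, best alternative 5; Player 3 gets 4, best alternative 3. No profitable deviation — NE.
(A, b2, Alpha): Player 3 can switch to Beta (-9 → -6). Not NE.
(A, b2, Beta): Player 1 can switch to B (-9 → -2). Not NE.
(A, b3, Alpha): Player 2 can switch to b1 (-9 → -6). Not NE.
(A, b3, Beta): Player 1 can switch to B (5 → 8). Not NE.
(B, b1, Alpha): Player 2 can switch to b2 (-6 → 1). Not NE.
(B, b1, Beta): Player 1 can switch to A (-2 → 5). Not NE.
(B, b2, Alpha): Player 1 can switch to A (-2 → 8). Not NE.
(B, b2, Beta): Player 1 gets -2, best alternative -9; Player 2 gets 4, best alternative 2; Player 3 gets 7, best alternative -5. No profitable deviation — NE.
(B, b3, Alpha): Player 1 can switch to A (-3 → 8). Not NE.
(B, b3, Beta): Player 2 can switch to b2 (2 → 4). Not NE.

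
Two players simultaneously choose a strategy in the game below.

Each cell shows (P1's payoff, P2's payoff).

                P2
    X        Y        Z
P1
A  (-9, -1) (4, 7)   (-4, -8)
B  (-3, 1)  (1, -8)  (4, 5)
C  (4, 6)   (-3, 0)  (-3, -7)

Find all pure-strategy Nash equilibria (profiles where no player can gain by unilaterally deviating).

Mark each player's best response to every combination of opponents' strategies; a profile where every player is best-responding is a pure Nash equilibrium.
P1 against X: payoffs -9, -3, 4 → best response C.
P1 against Y: payoffs 4, 1, -3 → best response A.
P1 against Z: payoffs -4, 4, -3 → best response B.
P2 against A: payoffs -1, 7, -8 → best response Y.
P2 against B: payoffs 1, -8, 5 → best response Z.
P2 against C: payoffs 6, 0, -7 → best response X.
Mutual best responses: (A, Y); (B, Z); (C, X).

(A, Y); (B, Z); (C, X)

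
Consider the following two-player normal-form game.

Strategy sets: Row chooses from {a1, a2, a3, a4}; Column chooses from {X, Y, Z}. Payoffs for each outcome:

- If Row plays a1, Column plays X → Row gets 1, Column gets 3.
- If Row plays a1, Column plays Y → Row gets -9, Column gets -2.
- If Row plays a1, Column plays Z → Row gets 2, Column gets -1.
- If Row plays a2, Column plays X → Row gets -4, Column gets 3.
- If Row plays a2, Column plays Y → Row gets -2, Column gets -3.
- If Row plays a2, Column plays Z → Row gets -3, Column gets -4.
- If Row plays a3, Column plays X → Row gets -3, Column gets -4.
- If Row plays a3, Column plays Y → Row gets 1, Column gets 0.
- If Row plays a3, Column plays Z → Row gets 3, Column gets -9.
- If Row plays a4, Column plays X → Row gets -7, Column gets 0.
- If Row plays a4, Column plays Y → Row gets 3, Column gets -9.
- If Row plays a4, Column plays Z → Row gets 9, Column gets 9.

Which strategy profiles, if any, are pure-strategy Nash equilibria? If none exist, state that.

(a1, X): Row gets 1, best alternative -3; Column gets 3, best alternative -1. No profitable deviation — NE.
(a1, Y): Row can switch to a2 (-9 → -2). Not NE.
(a1, Z): Row can switch to a3 (2 → 3). Not NE.
(a2, X): Row can switch to a1 (-4 → 1). Not NE.
(a2, Y): Row can switch to a3 (-2 → 1). Not NE.
(a2, Z): Row can switch to a1 (-3 → 2). Not NE.
(a3, X): Row can switch to a1 (-3 → 1). Not NE.
(a3, Y): Row can switch to a4 (1 → 3). Not NE.
(a3, Z): Row can switch to a4 (3 → 9). Not NE.
(a4, Z): Row gets 9, best alternative 3; Column gets 9, best alternative 0. No profitable deviation — NE.
(The remaining 2 profiles each have a profitable deviation by the same check.)

(a1, X); (a4, Z)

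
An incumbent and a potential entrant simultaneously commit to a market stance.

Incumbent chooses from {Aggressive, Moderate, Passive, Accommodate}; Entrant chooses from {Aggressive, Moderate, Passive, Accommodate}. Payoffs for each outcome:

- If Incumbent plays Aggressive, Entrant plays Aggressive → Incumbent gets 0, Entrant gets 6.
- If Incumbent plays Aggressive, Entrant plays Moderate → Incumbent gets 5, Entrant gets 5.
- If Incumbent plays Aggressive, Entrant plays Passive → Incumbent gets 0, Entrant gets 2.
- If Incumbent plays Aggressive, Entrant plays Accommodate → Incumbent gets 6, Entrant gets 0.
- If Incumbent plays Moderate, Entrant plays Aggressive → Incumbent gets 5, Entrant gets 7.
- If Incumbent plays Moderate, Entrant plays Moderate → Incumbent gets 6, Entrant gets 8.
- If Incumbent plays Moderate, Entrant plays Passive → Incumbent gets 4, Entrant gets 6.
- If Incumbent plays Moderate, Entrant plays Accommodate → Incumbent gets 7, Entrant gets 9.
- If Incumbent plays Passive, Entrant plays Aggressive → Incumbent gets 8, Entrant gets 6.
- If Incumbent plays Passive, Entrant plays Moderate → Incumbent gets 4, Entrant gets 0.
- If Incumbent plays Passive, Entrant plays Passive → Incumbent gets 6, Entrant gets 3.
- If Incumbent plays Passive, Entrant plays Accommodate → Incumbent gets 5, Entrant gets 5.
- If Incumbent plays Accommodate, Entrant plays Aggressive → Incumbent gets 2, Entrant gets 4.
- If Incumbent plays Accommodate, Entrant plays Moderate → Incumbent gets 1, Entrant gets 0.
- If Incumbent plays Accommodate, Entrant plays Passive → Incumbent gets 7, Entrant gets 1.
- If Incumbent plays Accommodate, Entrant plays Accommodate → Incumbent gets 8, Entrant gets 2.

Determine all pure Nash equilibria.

For each strategy profile, look for a profitable unilateral deviation.
(Aggressive, Aggressive): Incumbent can switch to Moderate (0 → 5). Not NE.
(Aggressive, Moderate): Incumbent can switch to Moderate (5 → 6). Not NE.
(Aggressive, Passive): Incumbent can switch to Moderate (0 → 4). Not NE.
(Aggressive, Accommodate): Incumbent can switch to Moderate (6 → 7). Not NE.
(Moderate, Aggressive): Incumbent can switch to Passive (5 → 8). Not NE.
(Moderate, Moderate): Entrant can switch to Accommodate (8 → 9). Not NE.
(Moderate, Passive): Incumbent can switch to Passive (4 → 6). Not NE.
(Moderate, Accommodate): Incumbent can switch to Accommodate (7 → 8). Not NE.
(Passive, Aggressive): Incumbent gets 8, best alternative 5; Entrant gets 6, best alternative 5. No profitable deviation — NE.
(Passive, Moderate): Incumbent can switch to Aggressive (4 → 5). Not NE.
(Passive, Passive): Incumbent can switch to Accommodate (6 → 7). Not NE.
(Passive, Accommodate): Incumbent can switch to Aggressive (5 → 6). Not NE.
(Accommodate, Aggressive): Incumbent can switch to Moderate (2 → 5). Not NE.
(The remaining 3 profiles each have a profitable deviation by the same check.)

The unique pure-strategy Nash equilibrium is (Passive, Aggressive).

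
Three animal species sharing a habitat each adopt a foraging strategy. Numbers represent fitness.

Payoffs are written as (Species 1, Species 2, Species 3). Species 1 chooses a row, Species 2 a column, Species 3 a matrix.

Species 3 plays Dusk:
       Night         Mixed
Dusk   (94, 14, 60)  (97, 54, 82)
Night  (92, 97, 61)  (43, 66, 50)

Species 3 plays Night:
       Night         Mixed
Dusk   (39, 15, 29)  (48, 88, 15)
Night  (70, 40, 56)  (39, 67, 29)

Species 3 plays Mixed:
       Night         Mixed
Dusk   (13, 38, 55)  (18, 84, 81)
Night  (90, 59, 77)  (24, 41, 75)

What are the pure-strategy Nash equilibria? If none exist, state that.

The pure Nash equilibria are (Dusk, Mixed, Dusk) and (Night, Night, Mixed).

Species 1 against (Night, Dusk): payoffs 94, 92 → best response Dusk.
Species 1 against (Night, Night): payoffs 39, 70 → best response Night.
Species 1 against (Night, Mixed): payoffs 13, 90 → best response Night.
Species 1 against (Mixed, Dusk): payoffs 97, 43 → best response Dusk.
Species 1 against (Mixed, Night): payoffs 48, 39 → best response Dusk.
Species 1 against (Mixed, Mixed): payoffs 18, 24 → best response Night.
Species 2 against (Dusk, Dusk): payoffs 14, 54 → best response Mixed.
Species 2 against (Dusk, Night): payoffs 15, 88 → best response Mixed.
Species 2 against (Dusk, Mixed): payoffs 38, 84 → best response Mixed.
Species 2 against (Night, Dusk): payoffs 97, 66 → best response Night.
Species 2 against (Night, Night): payoffs 40, 67 → best response Mixed.
Species 2 against (Night, Mixed): payoffs 59, 41 → best response Night.
Species 3 against (Dusk, Night): payoffs 60, 29, 55 → best response Dusk.
Species 3 against (Dusk, Mixed): payoffs 82, 15, 81 → best response Dusk.
Species 3 against (Night, Night): payoffs 61, 56, 77 → best response Mixed.
Species 3 against (Night, Mixed): payoffs 50, 29, 75 → best response Mixed.
Mutual best responses: (Dusk, Mixed, Dusk); (Night, Night, Mixed).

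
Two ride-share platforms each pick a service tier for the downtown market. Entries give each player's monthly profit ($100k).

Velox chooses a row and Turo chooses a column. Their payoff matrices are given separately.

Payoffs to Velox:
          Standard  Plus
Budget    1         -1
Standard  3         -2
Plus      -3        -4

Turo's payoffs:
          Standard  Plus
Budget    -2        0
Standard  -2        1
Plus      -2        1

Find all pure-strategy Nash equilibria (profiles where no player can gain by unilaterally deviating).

Velox against Standard: payoffs 1, 3, -3 → best response Standard.
Velox against Plus: payoffs -1, -2, -4 → best response Budget.
Turo against Budget: payoffs -2, 0 → best response Plus.
Turo against Standard: payoffs -2, 1 → best response Plus.
Turo against Plus: payoffs -2, 1 → best response Plus.
Mutual best responses: (Budget, Plus).

(Budget, Plus)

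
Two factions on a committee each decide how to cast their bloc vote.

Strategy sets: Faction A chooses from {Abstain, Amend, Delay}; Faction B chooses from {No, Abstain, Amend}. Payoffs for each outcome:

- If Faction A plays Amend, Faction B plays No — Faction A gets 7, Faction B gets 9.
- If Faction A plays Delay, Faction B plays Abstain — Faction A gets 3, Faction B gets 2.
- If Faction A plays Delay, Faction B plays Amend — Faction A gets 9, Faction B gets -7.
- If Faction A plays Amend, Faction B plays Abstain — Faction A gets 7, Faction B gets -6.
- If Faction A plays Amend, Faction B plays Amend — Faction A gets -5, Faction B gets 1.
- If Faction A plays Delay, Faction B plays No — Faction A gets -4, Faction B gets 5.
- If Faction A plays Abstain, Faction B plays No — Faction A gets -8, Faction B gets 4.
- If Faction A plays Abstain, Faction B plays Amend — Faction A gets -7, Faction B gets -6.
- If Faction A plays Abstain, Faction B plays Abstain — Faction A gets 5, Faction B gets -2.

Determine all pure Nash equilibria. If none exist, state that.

Check each profile: it is a Nash equilibrium iff no player can strictly gain by switching unilaterally.
(Abstain, No): Faction A can switch to Amend (-8 → 7). Not NE.
(Abstain, Abstain): Faction A can switch to Amend (5 → 7). Not NE.
(Abstain, Amend): Faction A can switch to Amend (-7 → -5). Not NE.
(Amend, No): Faction A gets 7, best alternative -4; Faction B gets 9, best alternative 1. No profitable deviation — NE.
(Amend, Abstain): Faction B can switch to No (-6 → 9). Not NE.
(Amend, Amend): Faction A can switch to Delay (-5 → 9). Not NE.
(Delay, No): Faction A can switch to Amend (-4 → 7). Not NE.
(Delay, Abstain): Faction A can switch to Abstain (3 → 5). Not NE.
(Delay, Amend): Faction B can switch to No (-7 → 5). Not NE.

(Amend, No)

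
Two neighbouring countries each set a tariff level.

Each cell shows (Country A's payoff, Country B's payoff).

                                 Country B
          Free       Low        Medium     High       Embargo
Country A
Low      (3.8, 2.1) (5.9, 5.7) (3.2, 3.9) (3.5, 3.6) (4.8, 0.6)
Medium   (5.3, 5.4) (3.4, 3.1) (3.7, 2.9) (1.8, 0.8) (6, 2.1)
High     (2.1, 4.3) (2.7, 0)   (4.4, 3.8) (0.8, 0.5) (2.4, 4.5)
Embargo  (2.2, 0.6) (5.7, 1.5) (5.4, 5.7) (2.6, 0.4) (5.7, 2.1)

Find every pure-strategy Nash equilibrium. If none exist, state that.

(Low, Low), (Medium, Free), (Embargo, Medium)

For each player, find the best response to each opponent profile; mutual best responses are the pure NE.
Country A against Free: payoffs 3.8, 5.3, 2.1, 2.2 → best response Medium.
Country A against Low: payoffs 5.9, 3.4, 2.7, 5.7 → best response Low.
Country A against Medium: payoffs 3.2, 3.7, 4.4, 5.4 → best response Embargo.
Country A against High: payoffs 3.5, 1.8, 0.8, 2.6 → best response Low.
Country A against Embargo: payoffs 4.8, 6, 2.4, 5.7 → best response Medium.
Country B against Low: payoffs 2.1, 5.7, 3.9, 3.6, 0.6 → best response Low.
Country B against Medium: payoffs 5.4, 3.1, 2.9, 0.8, 2.1 → best response Free.
Country B against High: payoffs 4.3, 0, 3.8, 0.5, 4.5 → best response Embargo.
Country B against Embargo: payoffs 0.6, 1.5, 5.7, 0.4, 2.1 → best response Medium.
Mutual best responses: (Low, Low); (Medium, Free); (Embargo, Medium).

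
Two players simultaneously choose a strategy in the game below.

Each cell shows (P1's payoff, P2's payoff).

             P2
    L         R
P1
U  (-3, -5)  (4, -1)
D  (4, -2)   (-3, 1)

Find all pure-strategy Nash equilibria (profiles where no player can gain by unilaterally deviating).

Pure NE: (U, R)

(U, L): P1 can switch to D (-3 → 4). Not NE.
(U, R): P1 gets 4, best alternative -3; P2 gets -1, best alternative -5. No profitable deviation — NE.
(D, L): P2 can switch to R (-2 → 1). Not NE.
(D, R): P1 can switch to U (-3 → 4). Not NE.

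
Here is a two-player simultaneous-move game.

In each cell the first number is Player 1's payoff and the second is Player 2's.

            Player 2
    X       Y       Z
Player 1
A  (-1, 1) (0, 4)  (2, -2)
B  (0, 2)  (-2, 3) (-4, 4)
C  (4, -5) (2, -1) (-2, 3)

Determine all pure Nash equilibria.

This game has no pure Nash equilibrium.

Player 1 against X: payoffs -1, 0, 4 → best response C.
Player 1 against Y: payoffs 0, -2, 2 → best response C.
Player 1 against Z: payoffs 2, -4, -2 → best response A.
Player 2 against A: payoffs 1, 4, -2 → best response Y.
Player 2 against B: payoffs 2, 3, 4 → best response Z.
Player 2 against C: payoffs -5, -1, 3 → best response Z.
No profile is a mutual best response for all players.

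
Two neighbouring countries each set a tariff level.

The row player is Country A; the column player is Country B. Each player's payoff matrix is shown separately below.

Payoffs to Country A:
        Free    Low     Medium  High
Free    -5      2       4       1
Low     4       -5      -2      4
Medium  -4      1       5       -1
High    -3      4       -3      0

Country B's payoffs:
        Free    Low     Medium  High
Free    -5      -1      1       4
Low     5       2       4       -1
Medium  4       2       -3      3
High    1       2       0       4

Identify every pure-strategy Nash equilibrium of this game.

(Low, Free)

Check each profile: it is a Nash equilibrium iff no player can strictly gain by switching unilaterally.
(Free, Free): Country A can switch to Low (-5 → 4). Not NE.
(Free, Low): Country A can switch to High (2 → 4). Not NE.
(Free, Medium): Country A can switch to Medium (4 → 5). Not NE.
(Free, High): Country A can switch to Low (1 → 4). Not NE.
(Low, Free): Country A gets 4, best alternative -3; Country B gets 5, best alternative 4. No profitable deviation — NE.
(Low, Low): Country A can switch to Free (-5 → 2). Not NE.
(Low, Medium): Country A can switch to Free (-2 → 4). Not NE.
(Low, High): Country B can switch to Free (-1 → 5). Not NE.
(Medium, Free): Country A can switch to Low (-4 → 4). Not NE.
(Medium, Low): Country A can switch to Free (1 → 2). Not NE.
(Medium, Medium): Country B can switch to Free (-3 → 4). Not NE.
(The remaining 5 profiles each have a profitable deviation by the same check.)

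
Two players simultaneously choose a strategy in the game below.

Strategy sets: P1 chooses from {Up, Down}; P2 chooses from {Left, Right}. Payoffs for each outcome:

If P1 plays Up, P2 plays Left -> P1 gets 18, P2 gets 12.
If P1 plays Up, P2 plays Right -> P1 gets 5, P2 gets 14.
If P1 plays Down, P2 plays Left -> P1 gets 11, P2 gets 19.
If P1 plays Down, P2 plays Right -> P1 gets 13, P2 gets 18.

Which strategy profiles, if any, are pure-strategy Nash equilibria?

(Up, Left): P2 can switch to Right (12 → 14). Not NE.
(Up, Right): P1 can switch to Down (5 → 13). Not NE.
(Down, Left): P1 can switch to Up (11 → 18). Not NE.
(Down, Right): P2 can switch to Left (18 → 19). Not NE.

No pure-strategy Nash equilibrium.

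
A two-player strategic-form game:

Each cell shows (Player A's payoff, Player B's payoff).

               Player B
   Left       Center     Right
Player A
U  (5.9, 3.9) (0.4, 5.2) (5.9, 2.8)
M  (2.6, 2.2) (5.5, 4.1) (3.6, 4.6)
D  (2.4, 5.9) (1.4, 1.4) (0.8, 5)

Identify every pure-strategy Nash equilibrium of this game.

(U, Left): Player B can switch to Center (3.9 → 5.2). Not NE.
(U, Center): Player A can switch to M (0.4 → 5.5). Not NE.
(U, Right): Player B can switch to Left (2.8 → 3.9). Not NE.
(M, Left): Player A can switch to U (2.6 → 5.9). Not NE.
(M, Center): Player B can switch to Right (4.1 → 4.6). Not NE.
(M, Right): Player A can switch to U (3.6 → 5.9). Not NE.
(D, Left): Player A can switch to U (2.4 → 5.9). Not NE.
(D, Center): Player A can switch to M (1.4 → 5.5). Not NE.
(The remaining 1 profile has a profitable deviation by the same check.)

No pure-strategy Nash equilibrium.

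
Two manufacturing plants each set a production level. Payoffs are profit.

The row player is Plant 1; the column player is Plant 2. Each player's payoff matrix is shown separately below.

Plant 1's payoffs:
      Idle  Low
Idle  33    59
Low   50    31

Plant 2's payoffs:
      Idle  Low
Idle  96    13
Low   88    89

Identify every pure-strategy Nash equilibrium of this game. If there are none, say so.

Plant 1 against Idle: payoffs 33, 50 → best response Low.
Plant 1 against Low: payoffs 59, 31 → best response Idle.
Plant 2 against Idle: payoffs 96, 13 → best response Idle.
Plant 2 against Low: payoffs 88, 89 → best response Low.
No profile is a mutual best response for all players.

none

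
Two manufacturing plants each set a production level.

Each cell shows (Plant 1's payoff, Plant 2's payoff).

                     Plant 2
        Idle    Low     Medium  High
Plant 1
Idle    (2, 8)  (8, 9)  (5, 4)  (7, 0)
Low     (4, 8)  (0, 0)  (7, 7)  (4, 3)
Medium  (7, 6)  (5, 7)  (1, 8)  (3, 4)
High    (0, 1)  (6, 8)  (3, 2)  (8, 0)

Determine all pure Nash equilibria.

The unique pure-strategy Nash equilibrium is (Idle, Low).

Plant 1 against Idle: payoffs 2, 4, 7, 0 → best response Medium.
Plant 1 against Low: payoffs 8, 0, 5, 6 → best response Idle.
Plant 1 against Medium: payoffs 5, 7, 1, 3 → best response Low.
Plant 1 against High: payoffs 7, 4, 3, 8 → best response High.
Plant 2 against Idle: payoffs 8, 9, 4, 0 → best response Low.
Plant 2 against Low: payoffs 8, 0, 7, 3 → best response Idle.
Plant 2 against Medium: payoffs 6, 7, 8, 4 → best response Medium.
Plant 2 against High: payoffs 1, 8, 2, 0 → best response Low.
Mutual best responses: (Idle, Low).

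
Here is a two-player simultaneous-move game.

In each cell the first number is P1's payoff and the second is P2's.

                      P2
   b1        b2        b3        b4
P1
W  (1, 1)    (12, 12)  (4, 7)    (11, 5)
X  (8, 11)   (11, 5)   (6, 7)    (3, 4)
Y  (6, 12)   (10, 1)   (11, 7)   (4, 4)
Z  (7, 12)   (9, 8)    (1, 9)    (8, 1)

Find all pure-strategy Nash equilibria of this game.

(W, b2) and (X, b1)

(W, b1): P1 can switch to X (1 → 8). Not NE.
(W, b2): P1 gets 12, best alternative 11; P2 gets 12, best alternative 7. No profitable deviation — NE.
(W, b3): P1 can switch to X (4 → 6). Not NE.
(W, b4): P2 can switch to b2 (5 → 12). Not NE.
(X, b1): P1 gets 8, best alternative 7; P2 gets 11, best alternative 7. No profitable deviation — NE.
(X, b2): P1 can switch to W (11 → 12). Not NE.
(X, b3): P1 can switch to Y (6 → 11). Not NE.
(X, b4): P1 can switch to W (3 → 11). Not NE.
(Y, b1): P1 can switch to X (6 → 8). Not NE.
(Y, b2): P1 can switch to W (10 → 12). Not NE.
(The remaining 6 profiles each have a profitable deviation by the same check.)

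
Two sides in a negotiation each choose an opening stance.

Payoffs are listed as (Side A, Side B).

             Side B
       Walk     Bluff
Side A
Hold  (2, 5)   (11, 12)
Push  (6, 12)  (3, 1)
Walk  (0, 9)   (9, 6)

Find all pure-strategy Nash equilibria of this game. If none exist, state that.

Pure-strategy Nash equilibria: (Hold, Bluff); (Push, Walk)

(Hold, Walk): Side A can switch to Push (2 → 6). Not NE.
(Hold, Bluff): Side A gets 11, best alternative 9; Side B gets 12, best alternative 5. No profitable deviation — NE.
(Push, Walk): Side A gets 6, best alternative 2; Side B gets 12, best alternative 1. No profitable deviation — NE.
(Push, Bluff): Side A can switch to Hold (3 → 11). Not NE.
(Walk, Walk): Side A can switch to Hold (0 → 2). Not NE.
(Walk, Bluff): Side A can switch to Hold (9 → 11). Not NE.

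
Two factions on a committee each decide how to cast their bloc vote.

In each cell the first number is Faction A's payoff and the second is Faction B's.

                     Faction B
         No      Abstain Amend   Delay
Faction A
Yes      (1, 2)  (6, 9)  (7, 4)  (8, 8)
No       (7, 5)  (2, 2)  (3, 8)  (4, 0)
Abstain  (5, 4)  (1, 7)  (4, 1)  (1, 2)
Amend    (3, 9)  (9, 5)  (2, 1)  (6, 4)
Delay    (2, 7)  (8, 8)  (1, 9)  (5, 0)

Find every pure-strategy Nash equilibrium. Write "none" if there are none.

No pure-strategy Nash equilibrium.

Faction A against No: payoffs 1, 7, 5, 3, 2 → best response No.
Faction A against Abstain: payoffs 6, 2, 1, 9, 8 → best response Amend.
Faction A against Amend: payoffs 7, 3, 4, 2, 1 → best response Yes.
Faction A against Delay: payoffs 8, 4, 1, 6, 5 → best response Yes.
Faction B against Yes: payoffs 2, 9, 4, 8 → best response Abstain.
Faction B against No: payoffs 5, 2, 8, 0 → best response Amend.
Faction B against Abstain: payoffs 4, 7, 1, 2 → best response Abstain.
Faction B against Amend: payoffs 9, 5, 1, 4 → best response No.
Faction B against Delay: payoffs 7, 8, 9, 0 → best response Amend.
No profile is a mutual best response for all players.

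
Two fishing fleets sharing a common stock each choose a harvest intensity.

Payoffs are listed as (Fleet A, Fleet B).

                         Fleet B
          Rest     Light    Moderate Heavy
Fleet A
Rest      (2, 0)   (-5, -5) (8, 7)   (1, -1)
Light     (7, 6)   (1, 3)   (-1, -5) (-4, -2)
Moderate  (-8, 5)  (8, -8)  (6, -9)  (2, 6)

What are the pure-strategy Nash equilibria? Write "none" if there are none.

The pure Nash equilibria are (Rest, Moderate); (Light, Rest); (Moderate, Heavy).

(Rest, Rest): Fleet A can switch to Light (2 → 7). Not NE.
(Rest, Light): Fleet A can switch to Light (-5 → 1). Not NE.
(Rest, Moderate): Fleet A gets 8, best alternative 6; Fleet B gets 7, best alternative 0. No profitable deviation — NE.
(Rest, Heavy): Fleet A can switch to Moderate (1 → 2). Not NE.
(Light, Rest): Fleet A gets 7, best alternative 2; Fleet B gets 6, best alternative 3. No profitable deviation — NE.
(Light, Light): Fleet A can switch to Moderate (1 → 8). Not NE.
(Light, Moderate): Fleet A can switch to Rest (-1 → 8). Not NE.
(Light, Heavy): Fleet A can switch to Rest (-4 → 1). Not NE.
(Moderate, Heavy): Fleet A gets 2, best alternative 1; Fleet B gets 6, best alternative 5. No profitable deviation — NE.
(The remaining 3 profiles each have a profitable deviation by the same check.)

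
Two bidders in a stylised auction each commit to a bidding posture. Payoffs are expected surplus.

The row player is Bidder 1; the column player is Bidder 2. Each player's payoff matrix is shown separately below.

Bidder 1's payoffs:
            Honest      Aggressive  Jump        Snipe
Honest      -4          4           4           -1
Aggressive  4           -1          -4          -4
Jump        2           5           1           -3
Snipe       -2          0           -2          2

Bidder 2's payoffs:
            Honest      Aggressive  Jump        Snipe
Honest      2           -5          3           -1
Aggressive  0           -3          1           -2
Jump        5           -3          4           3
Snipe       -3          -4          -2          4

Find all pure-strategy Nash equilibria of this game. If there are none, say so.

Bidder 1 against Honest: payoffs -4, 4, 2, -2 → best response Aggressive.
Bidder 1 against Aggressive: payoffs 4, -1, 5, 0 → best response Jump.
Bidder 1 against Jump: payoffs 4, -4, 1, -2 → best response Honest.
Bidder 1 against Snipe: payoffs -1, -4, -3, 2 → best response Snipe.
Bidder 2 against Honest: payoffs 2, -5, 3, -1 → best response Jump.
Bidder 2 against Aggressive: payoffs 0, -3, 1, -2 → best response Jump.
Bidder 2 against Jump: payoffs 5, -3, 4, 3 → best response Honest.
Bidder 2 against Snipe: payoffs -3, -4, -2, 4 → best response Snipe.
Mutual best responses: (Honest, Jump); (Snipe, Snipe).

Pure-strategy Nash equilibria: (Honest, Jump); (Snipe, Snipe)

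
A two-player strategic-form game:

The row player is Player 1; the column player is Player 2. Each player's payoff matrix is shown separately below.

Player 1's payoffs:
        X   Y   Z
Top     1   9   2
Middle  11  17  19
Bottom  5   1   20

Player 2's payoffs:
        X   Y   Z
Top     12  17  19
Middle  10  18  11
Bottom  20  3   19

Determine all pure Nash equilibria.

Check each profile: it is a Nash equilibrium iff no player can strictly gain by switching unilaterally.
(Top, X): Player 1 can switch to Middle (1 → 11). Not NE.
(Top, Y): Player 1 can switch to Middle (9 → 17). Not NE.
(Top, Z): Player 1 can switch to Middle (2 → 19). Not NE.
(Middle, X): Player 2 can switch to Y (10 → 18). Not NE.
(Middle, Y): Player 1 gets 17, best alternative 9; Player 2 gets 18, best alternative 11. No profitable deviation — NE.
(Middle, Z): Player 1 can switch to Bottom (19 → 20). Not NE.
(Bottom, X): Player 1 can switch to Middle (5 → 11). Not NE.
(The remaining 2 profiles each have a profitable deviation by the same check.)

The unique pure-strategy Nash equilibrium is (Middle, Y).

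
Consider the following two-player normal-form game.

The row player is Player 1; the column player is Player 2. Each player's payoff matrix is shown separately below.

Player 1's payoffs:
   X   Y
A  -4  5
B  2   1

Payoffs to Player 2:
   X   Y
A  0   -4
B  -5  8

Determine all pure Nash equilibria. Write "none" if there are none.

This game has no pure Nash equilibrium.

Player 1 against X: payoffs -4, 2 → best response B.
Player 1 against Y: payoffs 5, 1 → best response A.
Player 2 against A: payoffs 0, -4 → best response X.
Player 2 against B: payoffs -5, 8 → best response Y.
No profile is a mutual best response for all players.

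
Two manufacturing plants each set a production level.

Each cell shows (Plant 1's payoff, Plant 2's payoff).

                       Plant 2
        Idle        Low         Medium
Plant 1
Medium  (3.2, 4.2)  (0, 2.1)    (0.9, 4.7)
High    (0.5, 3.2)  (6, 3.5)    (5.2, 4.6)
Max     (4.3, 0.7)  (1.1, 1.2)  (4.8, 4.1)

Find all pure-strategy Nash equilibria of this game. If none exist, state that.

For each strategy profile, look for a profitable unilateral deviation.
(Medium, Idle): Plant 1 can switch to Max (3.2 → 4.3). Not NE.
(Medium, Low): Plant 1 can switch to High (0 → 6). Not NE.
(Medium, Medium): Plant 1 can switch to High (0.9 → 5.2). Not NE.
(High, Idle): Plant 1 can switch to Medium (0.5 → 3.2). Not NE.
(High, Low): Plant 2 can switch to Medium (3.5 → 4.6). Not NE.
(High, Medium): Plant 1 gets 5.2, best alternative 4.8; Plant 2 gets 4.6, best alternative 3.5. No profitable deviation — NE.
(Max, Idle): Plant 2 can switch to Low (0.7 → 1.2). Not NE.
(Max, Low): Plant 1 can switch to High (1.1 → 6). Not NE.
(Max, Medium): Plant 1 can switch to High (4.8 → 5.2). Not NE.

Pure NE: (High, Medium)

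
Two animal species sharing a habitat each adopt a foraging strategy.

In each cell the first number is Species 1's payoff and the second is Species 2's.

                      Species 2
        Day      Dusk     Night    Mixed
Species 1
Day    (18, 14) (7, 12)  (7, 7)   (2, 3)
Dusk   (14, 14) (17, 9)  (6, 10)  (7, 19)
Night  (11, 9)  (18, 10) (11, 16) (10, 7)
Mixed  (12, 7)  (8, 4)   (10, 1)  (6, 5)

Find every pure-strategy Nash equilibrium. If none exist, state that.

The pure Nash equilibria are (Day, Day) and (Night, Night).

Species 1 against Day: payoffs 18, 14, 11, 12 → best response Day.
Species 1 against Dusk: payoffs 7, 17, 18, 8 → best response Night.
Species 1 against Night: payoffs 7, 6, 11, 10 → best response Night.
Species 1 against Mixed: payoffs 2, 7, 10, 6 → best response Night.
Species 2 against Day: payoffs 14, 12, 7, 3 → best response Day.
Species 2 against Dusk: payoffs 14, 9, 10, 19 → best response Mixed.
Species 2 against Night: payoffs 9, 10, 16, 7 → best response Night.
Species 2 against Mixed: payoffs 7, 4, 1, 5 → best response Day.
Mutual best responses: (Day, Day); (Night, Night).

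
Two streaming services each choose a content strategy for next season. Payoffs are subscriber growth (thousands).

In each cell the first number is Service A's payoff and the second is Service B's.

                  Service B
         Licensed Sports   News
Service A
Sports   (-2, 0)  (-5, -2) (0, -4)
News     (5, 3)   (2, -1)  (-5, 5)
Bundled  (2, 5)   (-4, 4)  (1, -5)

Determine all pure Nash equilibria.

No pure-strategy Nash equilibrium.

(Sports, Licensed): Service A can switch to News (-2 → 5). Not NE.
(Sports, Sports): Service A can switch to News (-5 → 2). Not NE.
(Sports, News): Service A can switch to Bundled (0 → 1). Not NE.
(News, Licensed): Service B can switch to News (3 → 5). Not NE.
(News, Sports): Service B can switch to Licensed (-1 → 3). Not NE.
(News, News): Service A can switch to Sports (-5 → 0). Not NE.
(Bundled, Licensed): Service A can switch to News (2 → 5). Not NE.
(Bundled, Sports): Service A can switch to News (-4 → 2). Not NE.
(Bundled, News): Service B can switch to Licensed (-5 → 5). Not NE.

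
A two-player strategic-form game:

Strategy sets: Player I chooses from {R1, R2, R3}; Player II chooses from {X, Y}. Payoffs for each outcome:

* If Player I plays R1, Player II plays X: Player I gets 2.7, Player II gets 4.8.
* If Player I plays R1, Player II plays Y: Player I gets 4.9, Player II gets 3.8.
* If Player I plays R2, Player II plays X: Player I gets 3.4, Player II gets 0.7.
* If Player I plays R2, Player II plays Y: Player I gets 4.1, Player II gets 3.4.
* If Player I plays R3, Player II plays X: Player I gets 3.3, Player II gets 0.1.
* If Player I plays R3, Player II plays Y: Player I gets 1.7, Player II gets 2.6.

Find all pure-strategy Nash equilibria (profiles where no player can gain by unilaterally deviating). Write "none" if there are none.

(R1, X): Player I can switch to R2 (2.7 → 3.4). Not NE.
(R1, Y): Player II can switch to X (3.8 → 4.8). Not NE.
(R2, X): Player II can switch to Y (0.7 → 3.4). Not NE.
(R2, Y): Player I can switch to R1 (4.1 → 4.9). Not NE.
(R3, X): Player I can switch to R2 (3.3 → 3.4). Not NE.
(R3, Y): Player I can switch to R1 (1.7 → 4.9). Not NE.

This game has no pure Nash equilibrium.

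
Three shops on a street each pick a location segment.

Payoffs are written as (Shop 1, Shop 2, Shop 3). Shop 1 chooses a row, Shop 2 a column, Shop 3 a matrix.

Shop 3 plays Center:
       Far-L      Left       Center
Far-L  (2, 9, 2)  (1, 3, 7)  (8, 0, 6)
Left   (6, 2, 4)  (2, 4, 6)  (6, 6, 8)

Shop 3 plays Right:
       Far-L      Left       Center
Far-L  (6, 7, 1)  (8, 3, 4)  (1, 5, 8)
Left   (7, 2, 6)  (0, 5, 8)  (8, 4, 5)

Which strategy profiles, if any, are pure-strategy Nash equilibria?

There is no pure-strategy Nash equilibrium.

For each player, find the best response to each opponent profile; mutual best responses are the pure NE.
Shop 1 against (Far-L, Center): payoffs 2, 6 → best response Left.
Shop 1 against (Far-L, Right): payoffs 6, 7 → best response Left.
Shop 1 against (Left, Center): payoffs 1, 2 → best response Left.
Shop 1 against (Left, Right): payoffs 8, 0 → best response Far-L.
Shop 1 against (Center, Center): payoffs 8, 6 → best response Far-L.
Shop 1 against (Center, Right): payoffs 1, 8 → best response Left.
Shop 2 against (Far-L, Center): payoffs 9, 3, 0 → best response Far-L.
Shop 2 against (Far-L, Right): payoffs 7, 3, 5 → best response Far-L.
Shop 2 against (Left, Center): payoffs 2, 4, 6 → best response Center.
Shop 2 against (Left, Right): payoffs 2, 5, 4 → best response Left.
Shop 3 against (Far-L, Far-L): payoffs 2, 1 → best response Center.
Shop 3 against (Far-L, Left): payoffs 7, 4 → best response Center.
Shop 3 against (Far-L, Center): payoffs 6, 8 → best response Right.
Shop 3 against (Left, Far-L): payoffs 4, 6 → best response Right.
Shop 3 against (Left, Left): payoffs 6, 8 → best response Right.
Shop 3 against (Left, Center): payoffs 8, 5 → best response Center.
No profile is a mutual best response for all players.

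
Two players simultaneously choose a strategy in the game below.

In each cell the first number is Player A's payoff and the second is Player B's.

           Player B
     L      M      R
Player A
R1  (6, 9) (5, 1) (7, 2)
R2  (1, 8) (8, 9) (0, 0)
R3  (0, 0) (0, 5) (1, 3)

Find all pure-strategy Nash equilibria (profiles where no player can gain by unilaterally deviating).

(R1, L); (R2, M)

(R1, L): Player A gets 6, best alternative 1; Player B gets 9, best alternative 2. No profitable deviation — NE.
(R1, M): Player A can switch to R2 (5 → 8). Not NE.
(R1, R): Player B can switch to L (2 → 9). Not NE.
(R2, L): Player A can switch to R1 (1 → 6). Not NE.
(R2, M): Player A gets 8, best alternative 5; Player B gets 9, best alternative 8. No profitable deviation — NE.
(R2, R): Player A can switch to R1 (0 → 7). Not NE.
(R3, L): Player A can switch to R1 (0 → 6). Not NE.
(R3, M): Player A can switch to R1 (0 → 5). Not NE.
(R3, R): Player A can switch to R1 (1 → 7). Not NE.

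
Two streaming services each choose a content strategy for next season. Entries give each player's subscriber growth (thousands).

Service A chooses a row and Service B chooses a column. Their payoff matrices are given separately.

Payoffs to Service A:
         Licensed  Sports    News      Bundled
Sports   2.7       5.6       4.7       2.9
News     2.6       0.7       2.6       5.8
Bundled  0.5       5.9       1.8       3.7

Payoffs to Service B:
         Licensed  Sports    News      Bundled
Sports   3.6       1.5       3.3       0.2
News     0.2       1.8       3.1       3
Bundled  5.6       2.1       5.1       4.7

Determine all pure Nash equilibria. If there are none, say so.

Pure NE: (Sports, Licensed)

Check each profile: it is a Nash equilibrium iff no player can strictly gain by switching unilaterally.
(Sports, Licensed): Service A gets 2.7, best alternative 2.6; Service B gets 3.6, best alternative 3.3. No profitable deviation — NE.
(Sports, Sports): Service A can switch to Bundled (5.6 → 5.9). Not NE.
(Sports, News): Service B can switch to Licensed (3.3 → 3.6). Not NE.
(Sports, Bundled): Service A can switch to News (2.9 → 5.8). Not NE.
(News, Licensed): Service A can switch to Sports (2.6 → 2.7). Not NE.
(News, Sports): Service A can switch to Sports (0.7 → 5.6). Not NE.
(News, News): Service A can switch to Sports (2.6 → 4.7). Not NE.
(News, Bundled): Service B can switch to News (3 → 3.1). Not NE.
(Bundled, Licensed): Service A can switch to Sports (0.5 → 2.7). Not NE.
(Bundled, Sports): Service B can switch to Licensed (2.1 → 5.6). Not NE.
(Bundled, News): Service A can switch to Sports (1.8 → 4.7). Not NE.
(The remaining 1 profile has a profitable deviation by the same check.)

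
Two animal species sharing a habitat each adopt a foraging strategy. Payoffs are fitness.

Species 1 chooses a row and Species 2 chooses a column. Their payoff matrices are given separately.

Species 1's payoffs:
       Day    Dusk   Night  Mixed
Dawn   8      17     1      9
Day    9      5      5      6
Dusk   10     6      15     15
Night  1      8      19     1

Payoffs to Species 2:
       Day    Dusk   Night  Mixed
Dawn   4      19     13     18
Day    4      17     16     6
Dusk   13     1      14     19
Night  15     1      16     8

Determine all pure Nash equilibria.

Check each profile: it is a Nash equilibrium iff no player can strictly gain by switching unilaterally.
(Dawn, Day): Species 1 can switch to Day (8 → 9). Not NE.
(Dawn, Dusk): Species 1 gets 17, best alternative 8; Species 2 gets 19, best alternative 18. No profitable deviation — NE.
(Dawn, Night): Species 1 can switch to Day (1 → 5). Not NE.
(Dawn, Mixed): Species 1 can switch to Dusk (9 → 15). Not NE.
(Day, Day): Species 1 can switch to Dusk (9 → 10). Not NE.
(Day, Dusk): Species 1 can switch to Dawn (5 → 17). Not NE.
(Day, Night): Species 1 can switch to Dusk (5 → 15). Not NE.
(Day, Mixed): Species 1 can switch to Dawn (6 → 9). Not NE.
(Dusk, Day): Species 2 can switch to Night (13 → 14). Not NE.
(Dusk, Dusk): Species 1 can switch to Dawn (6 → 17). Not NE.
(Dusk, Night): Species 1 can switch to Night (15 → 19). Not NE.
(Dusk, Mixed): Species 1 gets 15, best alternative 9; Species 2 gets 19, best alternative 14. No profitable deviation — NE.
(Night, Day): Species 1 can switch to Dawn (1 → 8). Not NE.
(Night, Dusk): Species 1 can switch to Dawn (8 → 17). Not NE.
(Night, Night): Species 1 gets 19, best alternative 15; Species 2 gets 16, best alternative 15. No profitable deviation — NE.
(The remaining 1 profile has a profitable deviation by the same check.)

The pure Nash equilibria are (Dawn, Dusk), (Dusk, Mixed), (Night, Night).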